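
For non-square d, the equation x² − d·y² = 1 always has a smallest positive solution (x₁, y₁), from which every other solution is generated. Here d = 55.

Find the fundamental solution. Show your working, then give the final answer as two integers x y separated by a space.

89 12

√55 = [7; 2,2,2,14, …], period ℓ=4 (even) → k=3
a_0=7:  p_0=7·1+0=7,  q_0=7·0+1=1
…
a_2=2:  p_2=2·15+7=37,  q_2=2·2+1=5
a_3=2:  p_3=2·37+15=89,  q_3=2·5+2=12
→ (89, 12).  Check: 89²=7921, 55·12²=7920, difference 1.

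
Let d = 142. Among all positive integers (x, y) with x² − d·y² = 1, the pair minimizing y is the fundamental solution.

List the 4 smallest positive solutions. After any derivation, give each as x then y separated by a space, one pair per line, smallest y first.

143 12
40897 3432
11696399 981540
3345129217 280717008

d=142: √d = [11; 1,10,1,22] (ℓ=4, even), read p_3/q_3
step 0: (11, 1)  from 11·(1,0) + (0,1)
…
step 2: (131, 11)  from 10·(12,1) + (11,1)
step 3: (143, 12)  from 1·(131,11) + (12,1)
→ (143, 12).  Check: 143²=20449, 142·12²=20448, difference 1.
k=2:  x_2 = 143·143+142·12·12 = 40897,  y_2 = 143·12+12·143 = 3432
k=3:  x_3 = 143·40897+142·12·3432 = 11696399,  y_3 = 143·3432+12·40897 = 981540
k=4:  x_4 = 143·11696399+142·12·981540 = 3345129217,  y_4 = 143·981540+12·11696399 = 280717008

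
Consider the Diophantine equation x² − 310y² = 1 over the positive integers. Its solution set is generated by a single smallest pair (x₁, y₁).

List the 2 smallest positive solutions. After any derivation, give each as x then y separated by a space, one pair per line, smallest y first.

848719 48204
1440647881921 81823301352

[17; 1,1,1,1,5,…,1,1,34] for √310; ℓ=16 ⇒ convergent index 15
i=0: a=17 ⇒ p=17, q=1
i=1: a=1 ⇒ p=18, q=1
i=2: a=1 ⇒ p=35, q=2
i=3: a=1 ⇒ p=53, q=3
i=4: a=1 ⇒ p=88, q=5
i=5: a=5 ⇒ p=493, q=28
i=6: a=3 ⇒ p=1567, q=89
i=7: a=1 ⇒ p=2060, q=117
i=8: a=2 ⇒ p=5687, q=323
i=9: a=1 ⇒ p=7747, q=440
i=10: a=3 ⇒ p=28928, q=1643
i=11: a=5 ⇒ p=152387, q=8655
i=12: a=1 ⇒ p=181315, q=10298
i=13: a=1 ⇒ p=333702, q=18953
i=14: a=1 ⇒ p=515017, q=29251
i=15: a=1 ⇒ p=848719, q=48204
(x₁, y₁) = (848719, 48204);  848719² − 310·48204² = 1 ✓
(x_2, y_2) = (848719·848719 + 310·48204·48204, 848719·48204 + 48204·848719) = (1440647881921, 81823301352)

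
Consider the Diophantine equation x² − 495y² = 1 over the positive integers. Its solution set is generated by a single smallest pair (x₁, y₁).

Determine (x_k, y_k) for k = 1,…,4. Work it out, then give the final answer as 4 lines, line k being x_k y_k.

√495 = [22; 4,44, …], period ℓ=2 (even) → k=1
step 0: (22, 1)  from 22·(1,0) + (0,1)
step 1: (89, 4)  from 4·(22,1) + (1,0)
fundamental: x₁=89, y₁=4  (since 7921 − 495·16 = 1)
(89+4√495)^2 = 15841 + 712√495
(89+4√495)^3 = 2819609 + 126732√495
(89+4√495)^4 = 501874561 + 22557584√495

89 4
15841 712
2819609 126732
501874561 22557584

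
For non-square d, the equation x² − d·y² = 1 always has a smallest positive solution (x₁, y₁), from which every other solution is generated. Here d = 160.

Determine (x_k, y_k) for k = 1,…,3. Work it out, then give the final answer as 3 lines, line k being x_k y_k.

[12; 1,1,1,5,1,1,1,24] for √160; ℓ=8 ⇒ convergent index 7
k=0  a_k=12  p_k/q_k = 12/1
k=1  a_k=1  p_k/q_k = 13/1
…
k=3  a_k=1  p_k/q_k = 38/3
…
k=5  a_k=1  p_k/q_k = 253/20
k=6  a_k=1  p_k/q_k = 468/37
k=7  a_k=1  p_k/q_k = 721/57
(x₁, y₁) = (721, 57);  721² − 160·57² = 1 ✓
(x_2, y_2) = (721·721 + 160·57·57, 721·57 + 57·721) = (1039681, 82194)
(x_3, y_3) = (721·1039681 + 160·57·82194, 721·82194 + 57·1039681) = (1499219281, 118523691)

721 57
1039681 82194
1499219281 118523691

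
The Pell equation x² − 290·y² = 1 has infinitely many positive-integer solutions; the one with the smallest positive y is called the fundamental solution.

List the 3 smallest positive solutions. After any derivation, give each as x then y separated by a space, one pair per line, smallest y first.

d=290: √d = [17; 34] (ℓ=1, odd), read p_1/q_1
k=0  a_k=17  p_k/q_k = 17/1
k=1  a_k=34  p_k/q_k = 579/34
fundamental: x₁=579, y₁=34  (since 335241 − 290·1156 = 1)
n=2: (579,34)∘(579,34) = (579·579+290·34·34, 579·34+34·579) = (670481,39372)
n=3: (670481,39372)∘(579,34) = (579·670481+290·34·39372, 579·39372+34·670481) = (776416419,45592742)

579 34
670481 39372
776416419 45592742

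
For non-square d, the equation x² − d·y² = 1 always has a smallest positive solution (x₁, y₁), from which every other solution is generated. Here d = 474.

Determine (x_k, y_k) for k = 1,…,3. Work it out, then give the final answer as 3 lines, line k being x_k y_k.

193549 8890
74922430801 3441301220
29002323118011949 1332120819650670

√474 → a₀=21, period (1,3,2,1,1,…,3,1,42); ℓ=14 even so k=13
step 0: (21, 1)  from 21·(1,0) + (0,1)
step 1: (22, 1)  from 1·(21,1) + (1,0)
step 2: (87, 4)  from 3·(22,1) + (21,1)
step 3: (196, 9)  from 2·(87,4) + (22,1)
step 4: (283, 13)  from 1·(196,9) + (87,4)
step 5: (479, 22)  from 1·(283,13) + (196,9)
…
step 7: (5051, 232)  from 6·(762,35) + (479,22)
step 8: (5813, 267)  from 1·(5051,232) + (762,35)
step 9: (10864, 499)  from 1·(5813,267) + (5051,232)
step 10: (16677, 766)  from 1·(10864,499) + (5813,267)
step 11: (44218, 2031)  from 2·(16677,766) + (10864,499)
step 12: (149331, 6859)  from 3·(44218,2031) + (16677,766)
step 13: (193549, 8890)  from 1·(149331,6859) + (44218,2031)
(x₁, y₁) = (193549, 8890);  193549² − 474·8890² = 1 ✓
(x_2, y_2) = (193549·193549 + 474·8890·8890, 193549·8890 + 8890·193549) = (74922430801, 3441301220)
(x_3, y_3) = (193549·74922430801 + 474·8890·3441301220, 193549·3441301220 + 8890·74922430801) = (29002323118011949, 1332120819650670)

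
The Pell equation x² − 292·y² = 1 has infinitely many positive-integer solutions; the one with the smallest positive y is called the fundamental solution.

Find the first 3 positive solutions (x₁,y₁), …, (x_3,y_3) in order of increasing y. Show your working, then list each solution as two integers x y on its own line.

2281249 133500
10408194000001 609093483000
47487364308614281249 2778987798000400500

√292 → a₀=17, period (11,2,1,3,8,3,1,2,11,34); ℓ=10 even so k=9
i=0: a=17 ⇒ p=17, q=1
i=1: a=11 ⇒ p=188, q=11
…
i=3: a=1 ⇒ p=581, q=34
i=4: a=3 ⇒ p=2136, q=125
…
i=6: a=3 ⇒ p=55143, q=3227
i=7: a=1 ⇒ p=72812, q=4261
i=8: a=2 ⇒ p=200767, q=11749
i=9: a=11 ⇒ p=2281249, q=133500
fundamental: x₁=2281249, y₁=133500  (since 5204097000001 − 292·17822250000 = 1)
(x_2, y_2) = (2281249·2281249 + 292·133500·133500, 2281249·133500 + 133500·2281249) = (10408194000001, 609093483000)
(x_3, y_3) = (2281249·10408194000001 + 292·133500·609093483000, 2281249·609093483000 + 133500·10408194000001) = (47487364308614281249, 2778987798000400500)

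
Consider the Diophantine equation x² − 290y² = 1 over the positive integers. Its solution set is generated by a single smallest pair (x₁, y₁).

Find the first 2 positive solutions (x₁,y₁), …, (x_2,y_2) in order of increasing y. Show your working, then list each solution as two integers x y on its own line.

√290 = [17; 34, …], period ℓ=1 (odd) → k=1
step 0: (17, 1)  from 17·(1,0) + (0,1)
step 1: (579, 34)  from 34·(17,1) + (1,0)
(x₁, y₁) = (579, 34);  579² − 290·34² = 1 ✓
(x_2, y_2) = (579·579 + 290·34·34, 579·34 + 34·579) = (670481, 39372)

579 34
670481 39372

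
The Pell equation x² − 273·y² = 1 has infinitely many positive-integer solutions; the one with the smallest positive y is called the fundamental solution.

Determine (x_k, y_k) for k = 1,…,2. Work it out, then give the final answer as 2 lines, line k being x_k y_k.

727 44
1057057 63976

√273 = [16; 1,1,10,1,1,32, …], period ℓ=6 (even) → k=5
a_0=16:  p_0=16·1+0=16,  q_0=16·0+1=1
…
a_3=10:  p_3=10·33+17=347,  q_3=10·2+1=21
a_4=1:  p_4=1·347+33=380,  q_4=1·21+2=23
a_5=1:  p_5=1·380+347=727,  q_5=1·23+21=44
→ (727, 44).  Check: 727²=528529, 273·44²=528528, difference 1.
n=2: (727,44)∘(727,44) = (727·727+273·44·44, 727·44+44·727) = (1057057,63976)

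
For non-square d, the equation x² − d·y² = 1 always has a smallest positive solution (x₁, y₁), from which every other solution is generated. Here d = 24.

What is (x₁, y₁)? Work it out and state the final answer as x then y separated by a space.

√24 = [4; 1,8, …], period ℓ=2 (even) → k=1
k=0  a_k=4  p_k/q_k = 4/1
k=1  a_k=1  p_k/q_k = 5/1
fundamental: x₁=5, y₁=1  (since 25 − 24·1 = 1)

5 1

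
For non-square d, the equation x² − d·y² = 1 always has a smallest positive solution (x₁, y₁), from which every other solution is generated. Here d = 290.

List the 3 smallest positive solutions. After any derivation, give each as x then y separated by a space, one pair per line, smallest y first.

d=290: √d = [17; 34] (ℓ=1, odd), read p_1/q_1
k=0  a_k=17  p_k/q_k = 17/1
k=1  a_k=34  p_k/q_k = 579/34
→ (579, 34).  Check: 579²=335241, 290·34²=335240, difference 1.
(579+34√290)^2 = 670481 + 39372√290
(579+34√290)^3 = 776416419 + 45592742√290

579 34
670481 39372
776416419 45592742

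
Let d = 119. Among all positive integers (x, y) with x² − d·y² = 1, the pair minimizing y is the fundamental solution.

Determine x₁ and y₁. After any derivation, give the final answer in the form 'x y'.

120 11

√119 = [10; 1,9,1,20, …], period ℓ=4 (even) → k=3
k=0  a_k=10  p_k/q_k = 10/1
…
k=2  a_k=9  p_k/q_k = 109/10
k=3  a_k=1  p_k/q_k = 120/11
fundamental: x₁=120, y₁=11  (since 14400 − 119·121 = 1)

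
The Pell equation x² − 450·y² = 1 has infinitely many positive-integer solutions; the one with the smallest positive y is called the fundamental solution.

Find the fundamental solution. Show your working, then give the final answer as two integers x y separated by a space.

19601 924

[21; 4,1,2,4,2,1,4,42] for √450; ℓ=8 ⇒ convergent index 7
step 0: (21, 1)  from 21·(1,0) + (0,1)
step 1: (85, 4)  from 4·(21,1) + (1,0)
…
step 3: (297, 14)  from 2·(106,5) + (85,4)
…
step 5: (2885, 136)  from 2·(1294,61) + (297,14)
step 6: (4179, 197)  from 1·(2885,136) + (1294,61)
step 7: (19601, 924)  from 4·(4179,197) + (2885,136)
→ (19601, 924).  Check: 19601²=384199201, 450·924²=384199200, difference 1.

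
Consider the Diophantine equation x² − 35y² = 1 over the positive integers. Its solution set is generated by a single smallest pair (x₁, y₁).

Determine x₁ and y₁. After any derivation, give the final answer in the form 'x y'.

d=35: √d = [5; 1,10] (ℓ=2, even), read p_1/q_1
a_0=5:  p_0=5·1+0=5,  q_0=5·0+1=1
a_1=1:  p_1=1·5+1=6,  q_1=1·1+0=1
→ (6, 1).  Check: 6²=36, 35·1²=35, difference 1.

6 1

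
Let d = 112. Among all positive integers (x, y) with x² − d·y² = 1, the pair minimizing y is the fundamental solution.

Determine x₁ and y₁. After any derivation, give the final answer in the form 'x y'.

127 12

√112 → a₀=10, period (1,1,2,1,1,20); ℓ=6 even so k=5
k=0  a_k=10  p_k/q_k = 10/1
k=1  a_k=1  p_k/q_k = 11/1
k=2  a_k=1  p_k/q_k = 21/2
k=3  a_k=2  p_k/q_k = 53/5
k=4  a_k=1  p_k/q_k = 74/7
k=5  a_k=1  p_k/q_k = 127/12
(x₁, y₁) = (127, 12);  127² − 112·12² = 1 ✓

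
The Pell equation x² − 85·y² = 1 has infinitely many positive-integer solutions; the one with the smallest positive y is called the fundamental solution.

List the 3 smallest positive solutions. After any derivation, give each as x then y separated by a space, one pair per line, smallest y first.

√85 = [9; 4,1,1,4,18, …], period ℓ=5 (odd) → k=9
i=0: a=9 ⇒ p=9, q=1
i=1: a=4 ⇒ p=37, q=4
…
i=4: a=4 ⇒ p=378, q=41
i=5: a=18 ⇒ p=6887, q=747
i=6: a=4 ⇒ p=27926, q=3029
i=7: a=1 ⇒ p=34813, q=3776
i=8: a=1 ⇒ p=62739, q=6805
i=9: a=4 ⇒ p=285769, q=30996
→ (285769, 30996).  Check: 285769²=81663921361, 85·30996²=81663921360, difference 1.
(x_2, y_2) = (285769·285769 + 85·30996·30996, 285769·30996 + 30996·285769) = (163327842721, 17715391848)
(x_3, y_3) = (285769·163327842721 + 85·30996·17715391848, 285769·17715391848 + 30996·163327842721) = (93348068572789129, 10125019625991228)

285769 30996
163327842721 17715391848
93348068572789129 10125019625991228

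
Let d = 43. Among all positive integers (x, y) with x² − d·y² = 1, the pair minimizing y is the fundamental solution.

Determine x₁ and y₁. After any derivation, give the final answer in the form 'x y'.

3482 531

d=43: √d = [6; 1,1,3,1,5,1,3,1,1,12] (ℓ=10, even), read p_9/q_9
step 0: (6, 1)  from 6·(1,0) + (0,1)
…
step 3: (46, 7)  from 3·(13,2) + (7,1)
…
step 6: (400, 61)  from 1·(341,52) + (59,9)
step 7: (1541, 235)  from 3·(400,61) + (341,52)
step 8: (1941, 296)  from 1·(1541,235) + (400,61)
step 9: (3482, 531)  from 1·(1941,296) + (1541,235)
fundamental: x₁=3482, y₁=531  (since 12124324 − 43·281961 = 1)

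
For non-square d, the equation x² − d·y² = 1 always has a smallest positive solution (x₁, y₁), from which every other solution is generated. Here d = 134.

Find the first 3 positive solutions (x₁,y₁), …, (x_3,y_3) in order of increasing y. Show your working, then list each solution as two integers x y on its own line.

√134 = [11; 1,1,2,1,3,…,1,1,22, …], period ℓ=14 (even) → k=13
i=0: a=11 ⇒ p=11, q=1
i=1: a=1 ⇒ p=12, q=1
i=2: a=1 ⇒ p=23, q=2
i=3: a=2 ⇒ p=58, q=5
…
i=5: a=3 ⇒ p=301, q=26
i=6: a=1 ⇒ p=382, q=33
i=7: a=10 ⇒ p=4121, q=356
…
i=9: a=3 ⇒ p=17630, q=1523
…
i=12: a=1 ⇒ p=84029, q=7259
i=13: a=1 ⇒ p=145925, q=12606
fundamental: x₁=145925, y₁=12606  (since 21294105625 − 134·158911236 = 1)
(x_2, y_2) = (145925·145925 + 134·12606·12606, 145925·12606 + 12606·145925) = (42588211249, 3679061100)
(x_3, y_3) = (145925·42588211249 + 134·12606·3679061100, 145925·3679061100 + 12606·42588211249) = (12429369452874725, 1073733982022394)

145925 12606
42588211249 3679061100
12429369452874725 1073733982022394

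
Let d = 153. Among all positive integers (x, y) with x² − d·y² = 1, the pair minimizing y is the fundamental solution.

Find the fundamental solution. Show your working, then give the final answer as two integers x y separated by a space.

d=153: √d = [12; 2,1,2,2,2,1,2,24] (ℓ=8, even), read p_7/q_7
i=0: a=12 ⇒ p=12, q=1
i=1: a=2 ⇒ p=25, q=2
i=2: a=1 ⇒ p=37, q=3
i=3: a=2 ⇒ p=99, q=8
i=4: a=2 ⇒ p=235, q=19
i=5: a=2 ⇒ p=569, q=46
i=6: a=1 ⇒ p=804, q=65
i=7: a=2 ⇒ p=2177, q=176
fundamental: x₁=2177, y₁=176  (since 4739329 − 153·30976 = 1)

2177 176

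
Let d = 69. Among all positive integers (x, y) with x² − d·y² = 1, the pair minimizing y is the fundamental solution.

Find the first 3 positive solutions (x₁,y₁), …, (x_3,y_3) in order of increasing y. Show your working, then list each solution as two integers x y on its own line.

7775 936
120901249 14554800
1880014414175 226327139064

d=69: √d = [8; 3,3,1,4,1,3,3,16] (ℓ=8, even), read p_7/q_7
step 0: (8, 1)  from 8·(1,0) + (0,1)
step 1: (25, 3)  from 3·(8,1) + (1,0)
step 2: (83, 10)  from 3·(25,3) + (8,1)
step 3: (108, 13)  from 1·(83,10) + (25,3)
…
step 5: (623, 75)  from 1·(515,62) + (108,13)
step 6: (2384, 287)  from 3·(623,75) + (515,62)
step 7: (7775, 936)  from 3·(2384,287) + (623,75)
→ (7775, 936).  Check: 7775²=60450625, 69·936²=60450624, difference 1.
k=2:  x_2 = 7775·7775+69·936·936 = 120901249,  y_2 = 7775·936+936·7775 = 14554800
k=3:  x_3 = 7775·120901249+69·936·14554800 = 1880014414175,  y_3 = 7775·14554800+936·120901249 = 226327139064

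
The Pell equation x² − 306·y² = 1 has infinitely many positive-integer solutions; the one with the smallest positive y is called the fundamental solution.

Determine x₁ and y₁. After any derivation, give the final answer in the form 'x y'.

35 2

d=306: √d = [17; 2,34] (ℓ=2, even), read p_1/q_1
step 0: (17, 1)  from 17·(1,0) + (0,1)
step 1: (35, 2)  from 2·(17,1) + (1,0)
fundamental: x₁=35, y₁=2  (since 1225 − 306·4 = 1)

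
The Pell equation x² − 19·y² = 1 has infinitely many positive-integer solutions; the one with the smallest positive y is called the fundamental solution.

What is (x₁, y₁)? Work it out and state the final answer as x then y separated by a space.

170 39

√19 = [4; 2,1,3,1,2,8, …], period ℓ=6 (even) → k=5
i=0: a=4 ⇒ p=4, q=1
…
i=2: a=1 ⇒ p=13, q=3
…
i=4: a=1 ⇒ p=61, q=14
i=5: a=2 ⇒ p=170, q=39
(x₁, y₁) = (170, 39);  170² − 19·39² = 1 ✓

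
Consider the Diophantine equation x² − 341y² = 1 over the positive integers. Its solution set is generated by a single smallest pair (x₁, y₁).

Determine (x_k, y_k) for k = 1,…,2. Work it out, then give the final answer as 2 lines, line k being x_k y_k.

10626551 575460
225847172311201 12230310076920

d=341: √d = [18; 2,6,1,8,2,…,6,2,36] (ℓ=14, even), read p_13/q_13
step 0: (18, 1)  from 18·(1,0) + (0,1)
step 1: (37, 2)  from 2·(18,1) + (1,0)
step 2: (240, 13)  from 6·(37,2) + (18,1)
step 3: (277, 15)  from 1·(240,13) + (37,2)
step 4: (2456, 133)  from 8·(277,15) + (240,13)
…
step 6: (7645, 414)  from 1·(5189,281) + (2456,133)
step 7: (20479, 1109)  from 2·(7645,414) + (5189,281)
…
step 9: (76727, 4155)  from 2·(28124,1523) + (20479,1109)
step 10: (641940, 34763)  from 8·(76727,4155) + (28124,1523)
…
step 12: (4953942, 268271)  from 6·(718667,38918) + (641940,34763)
step 13: (10626551, 575460)  from 2·(4953942,268271) + (718667,38918)
(x₁, y₁) = (10626551, 575460);  10626551² − 341·575460² = 1 ✓
k=2:  x_2 = 10626551·10626551+341·575460·575460 = 225847172311201,  y_2 = 10626551·575460+575460·10626551 = 12230310076920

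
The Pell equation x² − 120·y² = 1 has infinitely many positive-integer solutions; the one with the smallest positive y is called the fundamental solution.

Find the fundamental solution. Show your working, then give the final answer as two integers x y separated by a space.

11 1

[10; 1,20] for √120; ℓ=2 ⇒ convergent index 1
i=0: a=10 ⇒ p=10, q=1
i=1: a=1 ⇒ p=11, q=1
→ (11, 1).  Check: 11²=121, 120·1²=120, difference 1.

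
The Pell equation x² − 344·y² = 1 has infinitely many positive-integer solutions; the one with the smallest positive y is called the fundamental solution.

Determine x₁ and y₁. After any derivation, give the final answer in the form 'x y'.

10405 561

d=344: √d = [18; 1,1,4,1,3,1,4,1,1,36] (ℓ=10, even), read p_9/q_9
i=0: a=18 ⇒ p=18, q=1
…
i=2: a=1 ⇒ p=37, q=2
i=3: a=4 ⇒ p=167, q=9
i=4: a=1 ⇒ p=204, q=11
i=5: a=3 ⇒ p=779, q=42
i=6: a=1 ⇒ p=983, q=53
i=7: a=4 ⇒ p=4711, q=254
i=8: a=1 ⇒ p=5694, q=307
i=9: a=1 ⇒ p=10405, q=561
(x₁, y₁) = (10405, 561);  10405² − 344·561² = 1 ✓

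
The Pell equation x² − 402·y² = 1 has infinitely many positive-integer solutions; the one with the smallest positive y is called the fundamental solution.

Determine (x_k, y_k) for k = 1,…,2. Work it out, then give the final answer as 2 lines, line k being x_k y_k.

401 20
321601 16040

[20; 20,40] for √402; ℓ=2 ⇒ convergent index 1
k=0  a_k=20  p_k/q_k = 20/1
k=1  a_k=20  p_k/q_k = 401/20
→ (401, 20).  Check: 401²=160801, 402·20²=160800, difference 1.
k=2:  x_2 = 401·401+402·20·20 = 321601,  y_2 = 401·20+20·401 = 16040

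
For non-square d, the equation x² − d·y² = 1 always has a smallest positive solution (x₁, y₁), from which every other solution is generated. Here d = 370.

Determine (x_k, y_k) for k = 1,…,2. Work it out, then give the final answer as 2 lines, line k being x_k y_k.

√370 → a₀=19, period (4,4,38); ℓ=3 odd so k=5
a_0=19:  p_0=19·1+0=19,  q_0=19·0+1=1
…
a_3=38:  p_3=38·327+77=12503,  q_3=38·17+4=650
a_4=4:  p_4=4·12503+327=50339,  q_4=4·650+17=2617
a_5=4:  p_5=4·50339+12503=213859,  q_5=4·2617+650=11118
(x₁, y₁) = (213859, 11118);  213859² − 370·11118² = 1 ✓
n=2: (213859,11118)∘(213859,11118) = (213859·213859+370·11118·11118, 213859·11118+11118·213859) = (91471343761,4755368724)

213859 11118
91471343761 4755368724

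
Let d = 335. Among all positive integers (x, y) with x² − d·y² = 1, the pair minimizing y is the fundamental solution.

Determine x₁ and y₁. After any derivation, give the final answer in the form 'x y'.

604 33

√335 = [18; 3,3,3,36, …], period ℓ=4 (even) → k=3
i=0: a=18 ⇒ p=18, q=1
i=1: a=3 ⇒ p=55, q=3
i=2: a=3 ⇒ p=183, q=10
i=3: a=3 ⇒ p=604, q=33
→ (604, 33).  Check: 604²=364816, 335·33²=364815, difference 1.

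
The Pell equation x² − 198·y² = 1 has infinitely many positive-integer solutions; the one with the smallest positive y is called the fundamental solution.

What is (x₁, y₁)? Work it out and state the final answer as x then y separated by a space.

d=198: √d = [14; 14,28] (ℓ=2, even), read p_1/q_1
step 0: (14, 1)  from 14·(1,0) + (0,1)
step 1: (197, 14)  from 14·(14,1) + (1,0)
→ (197, 14).  Check: 197²=38809, 198·14²=38808, difference 1.

197 14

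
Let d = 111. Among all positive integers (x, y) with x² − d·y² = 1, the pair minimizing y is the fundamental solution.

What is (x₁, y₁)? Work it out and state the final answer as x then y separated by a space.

295 28

d=111: √d = [10; 1,1,6,1,1,20] (ℓ=6, even), read p_5/q_5
k=0  a_k=10  p_k/q_k = 10/1
k=1  a_k=1  p_k/q_k = 11/1
…
k=3  a_k=6  p_k/q_k = 137/13
k=4  a_k=1  p_k/q_k = 158/15
k=5  a_k=1  p_k/q_k = 295/28
(x₁, y₁) = (295, 28);  295² − 111·28² = 1 ✓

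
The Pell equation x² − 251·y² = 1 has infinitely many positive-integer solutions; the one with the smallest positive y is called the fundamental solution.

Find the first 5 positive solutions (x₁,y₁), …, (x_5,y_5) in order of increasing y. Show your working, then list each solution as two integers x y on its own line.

3674890 231957
27009633024199 1704832919460
198514860608593651330 12530146894788486843
1459040552203802437039183201 92093823044376819996025080
10723627069776264560841239313394450 676869338735087333923490423995557

√251 = [15; 1,5,2,1,2,…,5,1,30, …], period ℓ=14 (even) → k=13
k=0  a_k=15  p_k/q_k = 15/1
k=1  a_k=1  p_k/q_k = 16/1
k=2  a_k=5  p_k/q_k = 95/6
k=3  a_k=2  p_k/q_k = 206/13
…
k=6  a_k=2  p_k/q_k = 1917/121
k=7  a_k=15  p_k/q_k = 29563/1866
k=8  a_k=2  p_k/q_k = 61043/3853
…
k=11  a_k=2  p_k/q_k = 577033/36422
k=12  a_k=5  p_k/q_k = 3097857/195535
k=13  a_k=1  p_k/q_k = 3674890/231957
(x₁, y₁) = (3674890, 231957);  3674890² − 251·231957² = 1 ✓
k=2:  x_2 = 3674890·3674890+251·231957·231957 = 27009633024199,  y_2 = 3674890·231957+231957·3674890 = 1704832919460
k=3:  x_3 = 3674890·27009633024199+251·231957·1704832919460 = 198514860608593651330,  y_3 = 3674890·1704832919460+231957·27009633024199 = 12530146894788486843
k=4:  x_4 = 3674890·198514860608593651330+251·231957·12530146894788486843 = 1459040552203802437039183201,  y_4 = 3674890·12530146894788486843+231957·198514860608593651330 = 92093823044376819996025080
k=5:  x_5 = 3674890·1459040552203802437039183201+251·231957·92093823044376819996025080 = 10723627069776264560841239313394450,  y_5 = 3674890·92093823044376819996025080+231957·1459040552203802437039183201 = 676869338735087333923490423995557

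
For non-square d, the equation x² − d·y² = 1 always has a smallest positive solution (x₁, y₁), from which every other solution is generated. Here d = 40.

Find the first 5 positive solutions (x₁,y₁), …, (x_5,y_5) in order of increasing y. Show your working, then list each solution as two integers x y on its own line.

19 3
721 114
27379 4329
1039681 164388
39480499 6242415

√40 → a₀=6, period (3,12); ℓ=2 even so k=1
step 0: (6, 1)  from 6·(1,0) + (0,1)
step 1: (19, 3)  from 3·(6,1) + (1,0)
(x₁, y₁) = (19, 3);  19² − 40·3² = 1 ✓
k=2:  x_2 = 19·19+40·3·3 = 721,  y_2 = 19·3+3·19 = 114
k=3:  x_3 = 19·721+40·3·114 = 27379,  y_3 = 19·114+3·721 = 4329
k=4:  x_4 = 19·27379+40·3·4329 = 1039681,  y_4 = 19·4329+3·27379 = 164388
k=5:  x_5 = 19·1039681+40·3·164388 = 39480499,  y_5 = 19·164388+3·1039681 = 6242415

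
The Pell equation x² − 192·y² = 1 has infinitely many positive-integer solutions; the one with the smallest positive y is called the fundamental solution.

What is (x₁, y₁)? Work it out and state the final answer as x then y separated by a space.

97 7

√192 = [13; 1,5,1,26, …], period ℓ=4 (even) → k=3
step 0: (13, 1)  from 13·(1,0) + (0,1)
…
step 2: (83, 6)  from 5·(14,1) + (13,1)
step 3: (97, 7)  from 1·(83,6) + (14,1)
fundamental: x₁=97, y₁=7  (since 9409 − 192·49 = 1)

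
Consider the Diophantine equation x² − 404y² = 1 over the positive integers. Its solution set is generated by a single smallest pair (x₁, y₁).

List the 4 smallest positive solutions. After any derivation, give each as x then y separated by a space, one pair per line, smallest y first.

√404 → a₀=20, period (10,40); ℓ=2 even so k=1
step 0: (20, 1)  from 20·(1,0) + (0,1)
step 1: (201, 10)  from 10·(20,1) + (1,0)
→ (201, 10).  Check: 201²=40401, 404·10²=40400, difference 1.
k=2:  x_2 = 201·201+404·10·10 = 80801,  y_2 = 201·10+10·201 = 4020
k=3:  x_3 = 201·80801+404·10·4020 = 32481801,  y_3 = 201·4020+10·80801 = 1616030
k=4:  x_4 = 201·32481801+404·10·1616030 = 13057603201,  y_4 = 201·1616030+10·32481801 = 649640040

201 10
80801 4020
32481801 1616030
13057603201 649640040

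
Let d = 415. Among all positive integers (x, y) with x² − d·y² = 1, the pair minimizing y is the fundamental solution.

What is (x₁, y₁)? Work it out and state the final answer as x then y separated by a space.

18412804 903849

[20; 2,1,2,4,6,…,1,2,40] for √415; ℓ=16 ⇒ convergent index 15
i=0: a=20 ⇒ p=20, q=1
…
i=5: a=6 ⇒ p=4441, q=218
…
i=9: a=1 ⇒ p=43534, q=2137
…
i=11: a=6 ⇒ p=508372, q=24955
…
i=14: a=1 ⇒ p=6841255, q=335824
i=15: a=2 ⇒ p=18412804, q=903849
fundamental: x₁=18412804, y₁=903849  (since 339031351142416 − 415·816943014801 = 1)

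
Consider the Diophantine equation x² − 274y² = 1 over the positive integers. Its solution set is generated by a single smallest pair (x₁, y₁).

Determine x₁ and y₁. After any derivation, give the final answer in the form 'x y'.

d=274: √d = [16; 1,1,4,4,1,1,32] (ℓ=7, odd), read p_13/q_13
step 0: (16, 1)  from 16·(1,0) + (0,1)
step 1: (17, 1)  from 1·(16,1) + (1,0)
step 2: (33, 2)  from 1·(17,1) + (16,1)
step 3: (149, 9)  from 4·(33,2) + (17,1)
step 4: (629, 38)  from 4·(149,9) + (33,2)
step 5: (778, 47)  from 1·(629,38) + (149,9)
…
step 7: (45802, 2767)  from 32·(1407,85) + (778,47)
step 8: (47209, 2852)  from 1·(45802,2767) + (1407,85)
…
step 12: (2189276, 132259)  from 1·(1770023,106931) + (419253,25328)
step 13: (3959299, 239190)  from 1·(2189276,132259) + (1770023,106931)
(x₁, y₁) = (3959299, 239190);  3959299² − 274·239190² = 1 ✓

3959299 239190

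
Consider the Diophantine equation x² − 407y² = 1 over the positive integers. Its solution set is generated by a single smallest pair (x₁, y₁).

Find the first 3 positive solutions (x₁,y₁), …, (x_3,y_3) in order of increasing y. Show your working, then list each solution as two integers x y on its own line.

√407 → a₀=20, period (5,1,2,1,5,40); ℓ=6 even so k=5
i=0: a=20 ⇒ p=20, q=1
i=1: a=5 ⇒ p=101, q=5
…
i=3: a=2 ⇒ p=343, q=17
i=4: a=1 ⇒ p=464, q=23
i=5: a=5 ⇒ p=2663, q=132
→ (2663, 132).  Check: 2663²=7091569, 407·132²=7091568, difference 1.
n=2: (2663,132)∘(2663,132) = (2663·2663+407·132·132, 2663·132+132·2663) = (14183137,703032)
n=3: (14183137,703032)∘(2663,132) = (2663·14183137+407·132·703032, 2663·703032+132·14183137) = (75539384999,3744348300)

2663 132
14183137 703032
75539384999 3744348300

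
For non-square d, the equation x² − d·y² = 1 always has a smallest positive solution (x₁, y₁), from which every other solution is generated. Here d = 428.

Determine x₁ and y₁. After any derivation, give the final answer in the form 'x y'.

1850887 89466

√428 → a₀=20, period (1,2,4,1,5,10,5,1,4,2,1,40); ℓ=12 even so k=11
a_0=20:  p_0=20·1+0=20,  q_0=20·0+1=1
a_1=1:  p_1=1·20+1=21,  q_1=1·1+0=1
a_2=2:  p_2=2·21+20=62,  q_2=2·1+1=3
…
a_5=5:  p_5=5·331+269=1924,  q_5=5·16+13=93
a_6=10:  p_6=10·1924+331=19571,  q_6=10·93+16=946
a_7=5:  p_7=5·19571+1924=99779,  q_7=5·946+93=4823
a_8=1:  p_8=1·99779+19571=119350,  q_8=1·4823+946=5769
…
a_10=2:  p_10=2·577179+119350=1273708,  q_10=2·27899+5769=61567
a_11=1:  p_11=1·1273708+577179=1850887,  q_11=1·61567+27899=89466
→ (1850887, 89466).  Check: 1850887²=3425782686769, 428·89466²=3425782686768, difference 1.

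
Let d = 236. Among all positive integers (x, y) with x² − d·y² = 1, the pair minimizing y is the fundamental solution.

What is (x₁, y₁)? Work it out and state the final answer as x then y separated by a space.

√236 → a₀=15, period (2,1,3,5,1,6,1,5,3,1,2,30); ℓ=12 even so k=11
a_0=15:  p_0=15·1+0=15,  q_0=15·0+1=1
a_1=2:  p_1=2·15+1=31,  q_1=2·1+0=2
a_2=1:  p_2=1·31+15=46,  q_2=1·2+1=3
a_3=3:  p_3=3·46+31=169,  q_3=3·3+2=11
…
a_9=3:  p_9=3·48806+8311=154729,  q_9=3·3177+541=10072
a_10=1:  p_10=1·154729+48806=203535,  q_10=1·10072+3177=13249
a_11=2:  p_11=2·203535+154729=561799,  q_11=2·13249+10072=36570
(x₁, y₁) = (561799, 36570);  561799² − 236·36570² = 1 ✓

561799 36570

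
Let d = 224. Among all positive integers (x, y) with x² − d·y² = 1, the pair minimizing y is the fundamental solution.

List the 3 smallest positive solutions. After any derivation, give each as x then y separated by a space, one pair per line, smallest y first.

[14; 1,28] for √224; ℓ=2 ⇒ convergent index 1
i=0: a=14 ⇒ p=14, q=1
i=1: a=1 ⇒ p=15, q=1
fundamental: x₁=15, y₁=1  (since 225 − 224·1 = 1)
(15+1√224)^2 = 449 + 30√224
(15+1√224)^3 = 13455 + 899√224

15 1
449 30
13455 899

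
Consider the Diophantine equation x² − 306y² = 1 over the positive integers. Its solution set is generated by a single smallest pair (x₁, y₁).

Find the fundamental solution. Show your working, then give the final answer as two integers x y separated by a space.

35 2

[17; 2,34] for √306; ℓ=2 ⇒ convergent index 1
a_0=17:  p_0=17·1+0=17,  q_0=17·0+1=1
a_1=2:  p_1=2·17+1=35,  q_1=2·1+0=2
(x₁, y₁) = (35, 2);  35² − 306·2² = 1 ✓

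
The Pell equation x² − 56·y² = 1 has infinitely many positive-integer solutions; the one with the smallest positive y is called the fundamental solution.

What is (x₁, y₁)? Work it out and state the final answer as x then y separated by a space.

15 2

d=56: √d = [7; 2,14] (ℓ=2, even), read p_1/q_1
k=0  a_k=7  p_k/q_k = 7/1
k=1  a_k=2  p_k/q_k = 15/2
→ (15, 2).  Check: 15²=225, 56·2²=224, difference 1.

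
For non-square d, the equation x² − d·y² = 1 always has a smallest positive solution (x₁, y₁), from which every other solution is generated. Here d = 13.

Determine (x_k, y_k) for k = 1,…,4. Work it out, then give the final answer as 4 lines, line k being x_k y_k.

d=13: √d = [3; 1,1,1,1,6] (ℓ=5, odd), read p_9/q_9
a_0=3:  p_0=3·1+0=3,  q_0=3·0+1=1
a_1=1:  p_1=1·3+1=4,  q_1=1·1+0=1
a_2=1:  p_2=1·4+3=7,  q_2=1·1+1=2
a_3=1:  p_3=1·7+4=11,  q_3=1·2+1=3
a_4=1:  p_4=1·11+7=18,  q_4=1·3+2=5
a_5=6:  p_5=6·18+11=119,  q_5=6·5+3=33
a_6=1:  p_6=1·119+18=137,  q_6=1·33+5=38
…
a_8=1:  p_8=1·256+137=393,  q_8=1·71+38=109
a_9=1:  p_9=1·393+256=649,  q_9=1·109+71=180
(x₁, y₁) = (649, 180);  649² − 13·180² = 1 ✓
(x_2, y_2) = (649·649 + 13·180·180, 649·180 + 180·649) = (842401, 233640)
(x_3, y_3) = (649·842401 + 13·180·233640, 649·233640 + 180·842401) = (1093435849, 303264540)
(x_4, y_4) = (649·1093435849 + 13·180·303264540, 649·303264540 + 180·1093435849) = (1419278889601, 393637139280)

649 180
842401 233640
1093435849 303264540
1419278889601 393637139280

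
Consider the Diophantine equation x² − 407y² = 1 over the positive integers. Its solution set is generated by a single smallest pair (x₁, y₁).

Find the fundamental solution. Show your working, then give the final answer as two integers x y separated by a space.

d=407: √d = [20; 5,1,2,1,5,40] (ℓ=6, even), read p_5/q_5
k=0  a_k=20  p_k/q_k = 20/1
k=1  a_k=5  p_k/q_k = 101/5
k=2  a_k=1  p_k/q_k = 121/6
…
k=4  a_k=1  p_k/q_k = 464/23
k=5  a_k=5  p_k/q_k = 2663/132
→ (2663, 132).  Check: 2663²=7091569, 407·132²=7091568, difference 1.

2663 132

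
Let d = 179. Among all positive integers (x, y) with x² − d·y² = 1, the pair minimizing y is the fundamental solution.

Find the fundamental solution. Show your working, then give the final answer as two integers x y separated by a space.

d=179: √d = [13; 2,1,1,1,3,…,1,2,26] (ℓ=14, even), read p_13/q_13
k=0  a_k=13  p_k/q_k = 13/1
k=1  a_k=2  p_k/q_k = 27/2
…
k=3  a_k=1  p_k/q_k = 67/5
k=4  a_k=1  p_k/q_k = 107/8
k=5  a_k=3  p_k/q_k = 388/29
k=6  a_k=5  p_k/q_k = 2047/153
k=7  a_k=13  p_k/q_k = 26999/2018
k=8  a_k=5  p_k/q_k = 137042/10243
…
k=10  a_k=1  p_k/q_k = 575167/42990
k=11  a_k=1  p_k/q_k = 1013292/75737
k=12  a_k=1  p_k/q_k = 1588459/118727
k=13  a_k=2  p_k/q_k = 4190210/313191
(x₁, y₁) = (4190210, 313191);  4190210² − 179·313191² = 1 ✓

4190210 313191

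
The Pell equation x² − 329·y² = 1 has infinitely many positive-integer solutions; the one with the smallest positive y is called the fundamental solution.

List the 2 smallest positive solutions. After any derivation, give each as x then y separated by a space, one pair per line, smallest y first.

√329 = [18; 7,4,2,1,1,4,1,1,2,4,7,36, …], period ℓ=12 (even) → k=11
k=0  a_k=18  p_k/q_k = 18/1
…
k=2  a_k=4  p_k/q_k = 526/29
k=3  a_k=2  p_k/q_k = 1179/65
…
k=8  a_k=1  p_k/q_k = 29366/1619
k=9  a_k=2  p_k/q_k = 74857/4127
k=10  a_k=4  p_k/q_k = 328794/18127
k=11  a_k=7  p_k/q_k = 2376415/131016
(x₁, y₁) = (2376415, 131016);  2376415² − 329·131016² = 1 ✓
n=2: (2376415,131016)∘(2376415,131016) = (2376415·2376415+329·131016·131016, 2376415·131016+131016·2376415) = (11294696504449,622696775280)

2376415 131016
11294696504449 622696775280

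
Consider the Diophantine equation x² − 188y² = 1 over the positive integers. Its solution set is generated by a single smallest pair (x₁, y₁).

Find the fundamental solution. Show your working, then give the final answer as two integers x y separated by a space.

[13; 1,2,2,6,2,2,1,26] for √188; ℓ=8 ⇒ convergent index 7
k=0  a_k=13  p_k/q_k = 13/1
k=1  a_k=1  p_k/q_k = 14/1
k=2  a_k=2  p_k/q_k = 41/3
k=3  a_k=2  p_k/q_k = 96/7
…
k=5  a_k=2  p_k/q_k = 1330/97
k=6  a_k=2  p_k/q_k = 3277/239
k=7  a_k=1  p_k/q_k = 4607/336
(x₁, y₁) = (4607, 336);  4607² − 188·336² = 1 ✓

4607 336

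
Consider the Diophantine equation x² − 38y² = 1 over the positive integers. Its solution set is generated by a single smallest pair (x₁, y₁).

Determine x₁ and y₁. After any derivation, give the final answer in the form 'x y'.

[6; 6,12] for √38; ℓ=2 ⇒ convergent index 1
i=0: a=6 ⇒ p=6, q=1
i=1: a=6 ⇒ p=37, q=6
fundamental: x₁=37, y₁=6  (since 1369 − 38·36 = 1)

37 6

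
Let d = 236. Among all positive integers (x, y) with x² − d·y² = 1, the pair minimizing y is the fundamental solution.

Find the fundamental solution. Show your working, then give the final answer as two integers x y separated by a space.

d=236: √d = [15; 2,1,3,5,1,6,1,5,3,1,2,30] (ℓ=12, even), read p_11/q_11
k=0  a_k=15  p_k/q_k = 15/1
…
k=2  a_k=1  p_k/q_k = 46/3
…
k=5  a_k=1  p_k/q_k = 1060/69
…
k=7  a_k=1  p_k/q_k = 8311/541
k=8  a_k=5  p_k/q_k = 48806/3177
…
k=10  a_k=1  p_k/q_k = 203535/13249
k=11  a_k=2  p_k/q_k = 561799/36570
fundamental: x₁=561799, y₁=36570  (since 315618116401 − 236·1337364900 = 1)

561799 36570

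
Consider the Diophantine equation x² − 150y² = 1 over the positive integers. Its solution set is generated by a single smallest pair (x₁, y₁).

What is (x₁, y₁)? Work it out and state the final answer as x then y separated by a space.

[12; 4,24] for √150; ℓ=2 ⇒ convergent index 1
i=0: a=12 ⇒ p=12, q=1
i=1: a=4 ⇒ p=49, q=4
fundamental: x₁=49, y₁=4  (since 2401 − 150·16 = 1)

49 4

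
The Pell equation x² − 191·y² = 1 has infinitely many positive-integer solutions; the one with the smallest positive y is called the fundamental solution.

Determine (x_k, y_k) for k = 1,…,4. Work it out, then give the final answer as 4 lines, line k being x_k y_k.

d=191: √d = [13; 1,4,1,1,3,…,4,1,26] (ℓ=16, even), read p_15/q_15
a_0=13:  p_0=13·1+0=13,  q_0=13·0+1=1
…
a_6=2:  p_6=2·539+152=1230,  q_6=2·39+11=89
…
a_9=2:  p_9=2·40217+2999=83433,  q_9=2·2910+217=6037
a_10=2:  p_10=2·83433+40217=207083,  q_10=2·6037+2910=14984
a_11=3:  p_11=3·207083+83433=704682,  q_11=3·14984+6037=50989
…
a_14=4:  p_14=4·1616447+911765=7377553,  q_14=4·116962+65973=533821
a_15=1:  p_15=1·7377553+1616447=8994000,  q_15=1·533821+116962=650783
→ (8994000, 650783).  Check: 8994000²=80892036000000, 191·650783²=80892035999999, difference 1.
k=2:  x_2 = 8994000·8994000+191·650783·650783 = 161784071999999,  y_2 = 8994000·650783+650783·8994000 = 11706284604000
k=3:  x_3 = 8994000·161784071999999+191·650783·11706284604000 = 2910171887135973018000,  y_3 = 8994000·11706284604000+650783·161784071999999 = 210572647456751349217
k=4:  x_4 = 8994000·2910171887135973018000+191·650783·210572647456751349217 = 52348171905801720863712000001,  y_4 = 8994000·210572647456751349217+650783·2910171887135973018000 = 3787780782452031563430792000

8994000 650783
161784071999999 11706284604000
2910171887135973018000 210572647456751349217
52348171905801720863712000001 3787780782452031563430792000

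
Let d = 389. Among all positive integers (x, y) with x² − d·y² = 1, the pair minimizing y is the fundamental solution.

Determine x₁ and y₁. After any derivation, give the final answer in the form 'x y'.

√389 → a₀=19, period (1,2,1,1,1,1,2,1,38); ℓ=9 odd so k=17
step 0: (19, 1)  from 19·(1,0) + (0,1)
…
step 2: (59, 3)  from 2·(20,1) + (19,1)
step 3: (79, 4)  from 1·(59,3) + (20,1)
step 4: (138, 7)  from 1·(79,4) + (59,3)
step 5: (217, 11)  from 1·(138,7) + (79,4)
step 6: (355, 18)  from 1·(217,11) + (138,7)
step 7: (927, 47)  from 2·(355,18) + (217,11)
step 8: (1282, 65)  from 1·(927,47) + (355,18)
…
step 10: (50925, 2582)  from 1·(49643,2517) + (1282,65)
step 11: (151493, 7681)  from 2·(50925,2582) + (49643,2517)
step 12: (202418, 10263)  from 1·(151493,7681) + (50925,2582)
step 13: (353911, 17944)  from 1·(202418,10263) + (151493,7681)
…
step 15: (910240, 46151)  from 1·(556329,28207) + (353911,17944)
step 16: (2376809, 120509)  from 2·(910240,46151) + (556329,28207)
step 17: (3287049, 166660)  from 1·(2376809,120509) + (910240,46151)
→ (3287049, 166660).  Check: 3287049²=10804691128401, 389·166660²=10804691128400, difference 1.

3287049 166660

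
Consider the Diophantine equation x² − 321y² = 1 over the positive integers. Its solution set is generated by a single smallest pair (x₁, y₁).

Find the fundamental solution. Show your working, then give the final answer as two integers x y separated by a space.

√321 = [17; 1,10,1,34, …], period ℓ=4 (even) → k=3
k=0  a_k=17  p_k/q_k = 17/1
k=1  a_k=1  p_k/q_k = 18/1
k=2  a_k=10  p_k/q_k = 197/11
k=3  a_k=1  p_k/q_k = 215/12
→ (215, 12).  Check: 215²=46225, 321·12²=46224, difference 1.

215 12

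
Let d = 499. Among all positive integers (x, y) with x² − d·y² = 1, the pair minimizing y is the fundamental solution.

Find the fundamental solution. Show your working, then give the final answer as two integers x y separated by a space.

√499 = [22; 2,1,21,1,2,44, …], period ℓ=6 (even) → k=5
k=0  a_k=22  p_k/q_k = 22/1
k=1  a_k=2  p_k/q_k = 45/2
…
k=4  a_k=1  p_k/q_k = 1519/68
k=5  a_k=2  p_k/q_k = 4490/201
→ (4490, 201).  Check: 4490²=20160100, 499·201²=20160099, difference 1.

4490 201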